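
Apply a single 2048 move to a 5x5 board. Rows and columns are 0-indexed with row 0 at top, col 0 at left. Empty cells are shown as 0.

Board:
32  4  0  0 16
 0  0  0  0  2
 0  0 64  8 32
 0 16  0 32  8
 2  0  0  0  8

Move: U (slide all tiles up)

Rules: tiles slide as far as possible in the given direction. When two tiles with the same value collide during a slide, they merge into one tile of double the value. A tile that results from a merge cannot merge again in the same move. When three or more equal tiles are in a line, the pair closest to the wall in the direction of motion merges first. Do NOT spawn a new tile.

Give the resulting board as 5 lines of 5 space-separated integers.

Answer: 32  4 64  8 16
 2 16  0 32  2
 0  0  0  0 32
 0  0  0  0 16
 0  0  0  0  0

Derivation:
Slide up:
col 0: [32, 0, 0, 0, 2] -> [32, 2, 0, 0, 0]
col 1: [4, 0, 0, 16, 0] -> [4, 16, 0, 0, 0]
col 2: [0, 0, 64, 0, 0] -> [64, 0, 0, 0, 0]
col 3: [0, 0, 8, 32, 0] -> [8, 32, 0, 0, 0]
col 4: [16, 2, 32, 8, 8] -> [16, 2, 32, 16, 0]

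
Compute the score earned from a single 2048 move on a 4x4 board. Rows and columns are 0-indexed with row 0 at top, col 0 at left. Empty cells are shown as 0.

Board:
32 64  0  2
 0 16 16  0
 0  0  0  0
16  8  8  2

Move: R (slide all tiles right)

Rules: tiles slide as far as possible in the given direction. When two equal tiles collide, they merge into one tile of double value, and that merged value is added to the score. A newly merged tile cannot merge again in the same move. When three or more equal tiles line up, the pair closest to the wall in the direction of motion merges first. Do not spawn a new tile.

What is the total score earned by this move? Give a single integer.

Answer: 48

Derivation:
Slide right:
row 0: [32, 64, 0, 2] -> [0, 32, 64, 2]  score +0 (running 0)
row 1: [0, 16, 16, 0] -> [0, 0, 0, 32]  score +32 (running 32)
row 2: [0, 0, 0, 0] -> [0, 0, 0, 0]  score +0 (running 32)
row 3: [16, 8, 8, 2] -> [0, 16, 16, 2]  score +16 (running 48)
Board after move:
 0 32 64  2
 0  0  0 32
 0  0  0  0
 0 16 16  2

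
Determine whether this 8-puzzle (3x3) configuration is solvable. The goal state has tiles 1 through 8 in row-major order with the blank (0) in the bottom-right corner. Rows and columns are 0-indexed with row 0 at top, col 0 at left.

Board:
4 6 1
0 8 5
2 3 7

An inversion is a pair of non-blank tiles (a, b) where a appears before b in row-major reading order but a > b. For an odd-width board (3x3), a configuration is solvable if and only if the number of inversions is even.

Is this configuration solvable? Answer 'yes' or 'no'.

Answer: no

Derivation:
Inversions (pairs i<j in row-major order where tile[i] > tile[j] > 0): 13
13 is odd, so the puzzle is not solvable.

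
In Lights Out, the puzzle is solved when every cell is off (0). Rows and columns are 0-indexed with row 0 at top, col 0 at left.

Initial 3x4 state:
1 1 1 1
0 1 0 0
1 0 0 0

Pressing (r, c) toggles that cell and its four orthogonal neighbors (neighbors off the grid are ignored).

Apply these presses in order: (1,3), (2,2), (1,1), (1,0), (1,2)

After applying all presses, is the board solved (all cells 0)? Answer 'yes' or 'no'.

After press 1 at (1,3):
1 1 1 0
0 1 1 1
1 0 0 1

After press 2 at (2,2):
1 1 1 0
0 1 0 1
1 1 1 0

After press 3 at (1,1):
1 0 1 0
1 0 1 1
1 0 1 0

After press 4 at (1,0):
0 0 1 0
0 1 1 1
0 0 1 0

After press 5 at (1,2):
0 0 0 0
0 0 0 0
0 0 0 0

Lights still on: 0

Answer: yes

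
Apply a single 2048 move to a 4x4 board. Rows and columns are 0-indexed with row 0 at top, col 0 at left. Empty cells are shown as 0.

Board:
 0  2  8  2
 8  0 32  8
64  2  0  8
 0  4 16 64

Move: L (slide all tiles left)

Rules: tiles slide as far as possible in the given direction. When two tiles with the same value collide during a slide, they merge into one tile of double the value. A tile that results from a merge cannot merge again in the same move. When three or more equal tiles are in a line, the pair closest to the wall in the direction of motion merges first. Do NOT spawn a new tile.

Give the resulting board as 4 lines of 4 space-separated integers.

Slide left:
row 0: [0, 2, 8, 2] -> [2, 8, 2, 0]
row 1: [8, 0, 32, 8] -> [8, 32, 8, 0]
row 2: [64, 2, 0, 8] -> [64, 2, 8, 0]
row 3: [0, 4, 16, 64] -> [4, 16, 64, 0]

Answer:  2  8  2  0
 8 32  8  0
64  2  8  0
 4 16 64  0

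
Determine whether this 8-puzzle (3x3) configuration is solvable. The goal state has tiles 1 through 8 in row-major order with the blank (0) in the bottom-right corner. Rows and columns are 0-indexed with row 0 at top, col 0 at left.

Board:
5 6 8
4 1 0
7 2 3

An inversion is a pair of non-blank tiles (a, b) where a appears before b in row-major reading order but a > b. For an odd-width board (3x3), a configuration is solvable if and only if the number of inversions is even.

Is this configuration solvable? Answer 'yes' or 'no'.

Inversions (pairs i<j in row-major order where tile[i] > tile[j] > 0): 18
18 is even, so the puzzle is solvable.

Answer: yes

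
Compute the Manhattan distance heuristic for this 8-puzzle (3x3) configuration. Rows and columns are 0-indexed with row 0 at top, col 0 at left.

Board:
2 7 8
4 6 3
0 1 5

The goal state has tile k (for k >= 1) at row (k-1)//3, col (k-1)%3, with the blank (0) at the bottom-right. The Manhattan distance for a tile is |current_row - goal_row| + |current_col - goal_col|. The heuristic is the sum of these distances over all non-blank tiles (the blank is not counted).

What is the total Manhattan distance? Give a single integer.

Answer: 14

Derivation:
Tile 2: (0,0)->(0,1) = 1
Tile 7: (0,1)->(2,0) = 3
Tile 8: (0,2)->(2,1) = 3
Tile 4: (1,0)->(1,0) = 0
Tile 6: (1,1)->(1,2) = 1
Tile 3: (1,2)->(0,2) = 1
Tile 1: (2,1)->(0,0) = 3
Tile 5: (2,2)->(1,1) = 2
Sum: 1 + 3 + 3 + 0 + 1 + 1 + 3 + 2 = 14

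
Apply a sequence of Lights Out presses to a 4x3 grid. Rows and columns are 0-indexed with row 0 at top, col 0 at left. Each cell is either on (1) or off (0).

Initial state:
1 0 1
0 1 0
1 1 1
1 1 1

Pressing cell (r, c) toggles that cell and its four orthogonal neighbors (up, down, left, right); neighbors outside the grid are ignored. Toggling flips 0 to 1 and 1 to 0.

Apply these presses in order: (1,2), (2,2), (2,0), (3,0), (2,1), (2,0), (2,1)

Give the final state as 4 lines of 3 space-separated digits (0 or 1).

Answer: 1 0 0
0 0 0
0 0 1
0 0 0

Derivation:
After press 1 at (1,2):
1 0 0
0 0 1
1 1 0
1 1 1

After press 2 at (2,2):
1 0 0
0 0 0
1 0 1
1 1 0

After press 3 at (2,0):
1 0 0
1 0 0
0 1 1
0 1 0

After press 4 at (3,0):
1 0 0
1 0 0
1 1 1
1 0 0

After press 5 at (2,1):
1 0 0
1 1 0
0 0 0
1 1 0

After press 6 at (2,0):
1 0 0
0 1 0
1 1 0
0 1 0

After press 7 at (2,1):
1 0 0
0 0 0
0 0 1
0 0 0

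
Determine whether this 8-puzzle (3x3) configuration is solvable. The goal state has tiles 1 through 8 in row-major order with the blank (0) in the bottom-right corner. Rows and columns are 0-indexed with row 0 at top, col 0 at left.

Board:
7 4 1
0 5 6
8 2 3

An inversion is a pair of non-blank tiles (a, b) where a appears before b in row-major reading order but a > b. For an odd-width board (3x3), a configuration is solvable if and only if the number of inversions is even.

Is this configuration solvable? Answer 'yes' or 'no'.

Inversions (pairs i<j in row-major order where tile[i] > tile[j] > 0): 15
15 is odd, so the puzzle is not solvable.

Answer: no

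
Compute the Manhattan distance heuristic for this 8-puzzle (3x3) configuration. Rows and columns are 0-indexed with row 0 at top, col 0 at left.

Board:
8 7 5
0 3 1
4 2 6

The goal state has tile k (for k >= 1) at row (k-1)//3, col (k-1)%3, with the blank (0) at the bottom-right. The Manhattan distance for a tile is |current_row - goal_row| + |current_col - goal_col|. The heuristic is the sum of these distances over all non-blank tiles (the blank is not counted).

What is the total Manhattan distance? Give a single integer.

Tile 8: at (0,0), goal (2,1), distance |0-2|+|0-1| = 3
Tile 7: at (0,1), goal (2,0), distance |0-2|+|1-0| = 3
Tile 5: at (0,2), goal (1,1), distance |0-1|+|2-1| = 2
Tile 3: at (1,1), goal (0,2), distance |1-0|+|1-2| = 2
Tile 1: at (1,2), goal (0,0), distance |1-0|+|2-0| = 3
Tile 4: at (2,0), goal (1,0), distance |2-1|+|0-0| = 1
Tile 2: at (2,1), goal (0,1), distance |2-0|+|1-1| = 2
Tile 6: at (2,2), goal (1,2), distance |2-1|+|2-2| = 1
Sum: 3 + 3 + 2 + 2 + 3 + 1 + 2 + 1 = 17

Answer: 17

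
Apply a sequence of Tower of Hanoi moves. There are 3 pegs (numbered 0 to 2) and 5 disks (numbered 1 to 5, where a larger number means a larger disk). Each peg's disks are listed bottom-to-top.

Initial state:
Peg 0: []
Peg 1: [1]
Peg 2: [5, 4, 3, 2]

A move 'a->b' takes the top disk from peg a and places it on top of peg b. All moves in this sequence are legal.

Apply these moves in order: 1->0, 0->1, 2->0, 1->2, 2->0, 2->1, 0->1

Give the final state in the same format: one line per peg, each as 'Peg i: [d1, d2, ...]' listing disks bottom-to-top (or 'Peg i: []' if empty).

Answer: Peg 0: [2]
Peg 1: [3, 1]
Peg 2: [5, 4]

Derivation:
After move 1 (1->0):
Peg 0: [1]
Peg 1: []
Peg 2: [5, 4, 3, 2]

After move 2 (0->1):
Peg 0: []
Peg 1: [1]
Peg 2: [5, 4, 3, 2]

After move 3 (2->0):
Peg 0: [2]
Peg 1: [1]
Peg 2: [5, 4, 3]

After move 4 (1->2):
Peg 0: [2]
Peg 1: []
Peg 2: [5, 4, 3, 1]

After move 5 (2->0):
Peg 0: [2, 1]
Peg 1: []
Peg 2: [5, 4, 3]

After move 6 (2->1):
Peg 0: [2, 1]
Peg 1: [3]
Peg 2: [5, 4]

After move 7 (0->1):
Peg 0: [2]
Peg 1: [3, 1]
Peg 2: [5, 4]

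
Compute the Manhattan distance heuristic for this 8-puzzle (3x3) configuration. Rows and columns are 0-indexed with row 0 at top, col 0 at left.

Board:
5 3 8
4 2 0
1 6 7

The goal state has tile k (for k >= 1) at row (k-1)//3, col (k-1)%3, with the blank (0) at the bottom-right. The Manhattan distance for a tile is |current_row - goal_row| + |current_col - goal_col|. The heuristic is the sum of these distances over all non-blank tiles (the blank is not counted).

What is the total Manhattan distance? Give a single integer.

Tile 5: at (0,0), goal (1,1), distance |0-1|+|0-1| = 2
Tile 3: at (0,1), goal (0,2), distance |0-0|+|1-2| = 1
Tile 8: at (0,2), goal (2,1), distance |0-2|+|2-1| = 3
Tile 4: at (1,0), goal (1,0), distance |1-1|+|0-0| = 0
Tile 2: at (1,1), goal (0,1), distance |1-0|+|1-1| = 1
Tile 1: at (2,0), goal (0,0), distance |2-0|+|0-0| = 2
Tile 6: at (2,1), goal (1,2), distance |2-1|+|1-2| = 2
Tile 7: at (2,2), goal (2,0), distance |2-2|+|2-0| = 2
Sum: 2 + 1 + 3 + 0 + 1 + 2 + 2 + 2 = 13

Answer: 13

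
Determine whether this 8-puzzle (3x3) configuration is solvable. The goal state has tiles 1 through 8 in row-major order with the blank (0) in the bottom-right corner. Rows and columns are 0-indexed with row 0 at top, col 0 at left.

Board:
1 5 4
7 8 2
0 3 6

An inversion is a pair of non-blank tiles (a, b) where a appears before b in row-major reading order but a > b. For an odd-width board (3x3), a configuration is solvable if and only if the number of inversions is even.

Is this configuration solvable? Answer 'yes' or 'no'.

Answer: no

Derivation:
Inversions (pairs i<j in row-major order where tile[i] > tile[j] > 0): 11
11 is odd, so the puzzle is not solvable.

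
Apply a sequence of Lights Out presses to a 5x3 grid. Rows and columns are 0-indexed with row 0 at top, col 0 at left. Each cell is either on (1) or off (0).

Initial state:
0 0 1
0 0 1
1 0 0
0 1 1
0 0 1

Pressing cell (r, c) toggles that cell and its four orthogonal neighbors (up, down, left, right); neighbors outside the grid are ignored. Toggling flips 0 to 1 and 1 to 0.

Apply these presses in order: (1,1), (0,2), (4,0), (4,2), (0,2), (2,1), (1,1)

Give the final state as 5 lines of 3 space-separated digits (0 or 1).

Answer: 0 0 1
0 1 1
0 1 1
1 0 0
1 0 0

Derivation:
After press 1 at (1,1):
0 1 1
1 1 0
1 1 0
0 1 1
0 0 1

After press 2 at (0,2):
0 0 0
1 1 1
1 1 0
0 1 1
0 0 1

After press 3 at (4,0):
0 0 0
1 1 1
1 1 0
1 1 1
1 1 1

After press 4 at (4,2):
0 0 0
1 1 1
1 1 0
1 1 0
1 0 0

After press 5 at (0,2):
0 1 1
1 1 0
1 1 0
1 1 0
1 0 0

After press 6 at (2,1):
0 1 1
1 0 0
0 0 1
1 0 0
1 0 0

After press 7 at (1,1):
0 0 1
0 1 1
0 1 1
1 0 0
1 0 0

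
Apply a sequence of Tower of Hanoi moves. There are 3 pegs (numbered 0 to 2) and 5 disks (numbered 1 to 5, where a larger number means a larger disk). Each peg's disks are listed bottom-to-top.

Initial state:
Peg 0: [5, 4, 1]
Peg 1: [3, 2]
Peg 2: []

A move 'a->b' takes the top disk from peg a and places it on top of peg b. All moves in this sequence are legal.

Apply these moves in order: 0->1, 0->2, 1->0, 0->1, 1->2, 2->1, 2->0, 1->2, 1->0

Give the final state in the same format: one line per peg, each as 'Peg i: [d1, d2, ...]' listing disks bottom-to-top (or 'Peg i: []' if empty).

Answer: Peg 0: [5, 4, 2]
Peg 1: [3]
Peg 2: [1]

Derivation:
After move 1 (0->1):
Peg 0: [5, 4]
Peg 1: [3, 2, 1]
Peg 2: []

After move 2 (0->2):
Peg 0: [5]
Peg 1: [3, 2, 1]
Peg 2: [4]

After move 3 (1->0):
Peg 0: [5, 1]
Peg 1: [3, 2]
Peg 2: [4]

After move 4 (0->1):
Peg 0: [5]
Peg 1: [3, 2, 1]
Peg 2: [4]

After move 5 (1->2):
Peg 0: [5]
Peg 1: [3, 2]
Peg 2: [4, 1]

After move 6 (2->1):
Peg 0: [5]
Peg 1: [3, 2, 1]
Peg 2: [4]

After move 7 (2->0):
Peg 0: [5, 4]
Peg 1: [3, 2, 1]
Peg 2: []

After move 8 (1->2):
Peg 0: [5, 4]
Peg 1: [3, 2]
Peg 2: [1]

After move 9 (1->0):
Peg 0: [5, 4, 2]
Peg 1: [3]
Peg 2: [1]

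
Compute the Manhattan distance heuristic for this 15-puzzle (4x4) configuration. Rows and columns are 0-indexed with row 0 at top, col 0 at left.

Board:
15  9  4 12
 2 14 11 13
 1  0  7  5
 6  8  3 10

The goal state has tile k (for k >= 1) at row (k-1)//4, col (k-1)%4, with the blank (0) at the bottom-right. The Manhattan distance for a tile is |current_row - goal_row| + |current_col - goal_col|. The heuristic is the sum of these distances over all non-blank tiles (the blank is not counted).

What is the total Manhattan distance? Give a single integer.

Answer: 41

Derivation:
Tile 15: at (0,0), goal (3,2), distance |0-3|+|0-2| = 5
Tile 9: at (0,1), goal (2,0), distance |0-2|+|1-0| = 3
Tile 4: at (0,2), goal (0,3), distance |0-0|+|2-3| = 1
Tile 12: at (0,3), goal (2,3), distance |0-2|+|3-3| = 2
Tile 2: at (1,0), goal (0,1), distance |1-0|+|0-1| = 2
Tile 14: at (1,1), goal (3,1), distance |1-3|+|1-1| = 2
Tile 11: at (1,2), goal (2,2), distance |1-2|+|2-2| = 1
Tile 13: at (1,3), goal (3,0), distance |1-3|+|3-0| = 5
Tile 1: at (2,0), goal (0,0), distance |2-0|+|0-0| = 2
Tile 7: at (2,2), goal (1,2), distance |2-1|+|2-2| = 1
Tile 5: at (2,3), goal (1,0), distance |2-1|+|3-0| = 4
Tile 6: at (3,0), goal (1,1), distance |3-1|+|0-1| = 3
Tile 8: at (3,1), goal (1,3), distance |3-1|+|1-3| = 4
Tile 3: at (3,2), goal (0,2), distance |3-0|+|2-2| = 3
Tile 10: at (3,3), goal (2,1), distance |3-2|+|3-1| = 3
Sum: 5 + 3 + 1 + 2 + 2 + 2 + 1 + 5 + 2 + 1 + 4 + 3 + 4 + 3 + 3 = 41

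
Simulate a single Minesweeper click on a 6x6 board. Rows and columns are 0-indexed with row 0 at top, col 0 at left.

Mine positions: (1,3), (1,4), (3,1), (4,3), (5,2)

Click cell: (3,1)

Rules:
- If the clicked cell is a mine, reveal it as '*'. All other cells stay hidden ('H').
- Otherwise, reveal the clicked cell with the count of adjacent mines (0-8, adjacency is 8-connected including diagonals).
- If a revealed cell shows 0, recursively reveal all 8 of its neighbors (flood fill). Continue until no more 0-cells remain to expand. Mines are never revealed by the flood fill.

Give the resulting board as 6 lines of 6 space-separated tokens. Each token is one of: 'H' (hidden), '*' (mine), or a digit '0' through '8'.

H H H H H H
H H H H H H
H H H H H H
H * H H H H
H H H H H H
H H H H H H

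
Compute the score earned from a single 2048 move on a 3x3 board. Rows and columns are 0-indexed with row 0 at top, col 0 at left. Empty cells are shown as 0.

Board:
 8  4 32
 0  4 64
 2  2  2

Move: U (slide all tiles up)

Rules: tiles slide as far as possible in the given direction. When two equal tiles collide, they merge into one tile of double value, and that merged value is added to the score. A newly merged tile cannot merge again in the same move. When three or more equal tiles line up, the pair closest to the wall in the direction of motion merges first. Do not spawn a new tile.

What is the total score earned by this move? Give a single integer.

Answer: 8

Derivation:
Slide up:
col 0: [8, 0, 2] -> [8, 2, 0]  score +0 (running 0)
col 1: [4, 4, 2] -> [8, 2, 0]  score +8 (running 8)
col 2: [32, 64, 2] -> [32, 64, 2]  score +0 (running 8)
Board after move:
 8  8 32
 2  2 64
 0  0  2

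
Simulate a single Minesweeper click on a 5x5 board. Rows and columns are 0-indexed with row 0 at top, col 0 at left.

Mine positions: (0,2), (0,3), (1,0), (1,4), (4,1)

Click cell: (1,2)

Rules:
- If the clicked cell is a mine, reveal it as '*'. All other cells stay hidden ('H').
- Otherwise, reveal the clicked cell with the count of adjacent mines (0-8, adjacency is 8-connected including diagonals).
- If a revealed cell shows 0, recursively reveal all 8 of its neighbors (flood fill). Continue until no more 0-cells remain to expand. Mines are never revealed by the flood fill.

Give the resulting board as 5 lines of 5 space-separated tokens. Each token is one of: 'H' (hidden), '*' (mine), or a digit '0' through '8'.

H H H H H
H H 2 H H
H H H H H
H H H H H
H H H H H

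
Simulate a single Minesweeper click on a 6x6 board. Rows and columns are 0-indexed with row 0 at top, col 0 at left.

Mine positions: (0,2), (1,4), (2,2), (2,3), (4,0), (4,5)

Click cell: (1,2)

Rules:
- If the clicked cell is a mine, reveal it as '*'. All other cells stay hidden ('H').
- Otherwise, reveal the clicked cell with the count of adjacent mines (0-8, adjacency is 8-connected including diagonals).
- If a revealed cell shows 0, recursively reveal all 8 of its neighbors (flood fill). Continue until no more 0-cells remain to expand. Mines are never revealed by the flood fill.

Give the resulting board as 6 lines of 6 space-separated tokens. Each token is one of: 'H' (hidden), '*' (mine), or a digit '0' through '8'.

H H H H H H
H H 3 H H H
H H H H H H
H H H H H H
H H H H H H
H H H H H H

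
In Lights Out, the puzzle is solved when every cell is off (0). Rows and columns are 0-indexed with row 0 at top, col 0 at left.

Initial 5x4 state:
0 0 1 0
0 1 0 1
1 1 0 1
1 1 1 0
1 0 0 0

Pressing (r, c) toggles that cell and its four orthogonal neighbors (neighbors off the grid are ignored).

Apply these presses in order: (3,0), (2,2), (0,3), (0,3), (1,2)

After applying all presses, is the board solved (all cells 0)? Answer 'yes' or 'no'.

After press 1 at (3,0):
0 0 1 0
0 1 0 1
0 1 0 1
0 0 1 0
0 0 0 0

After press 2 at (2,2):
0 0 1 0
0 1 1 1
0 0 1 0
0 0 0 0
0 0 0 0

After press 3 at (0,3):
0 0 0 1
0 1 1 0
0 0 1 0
0 0 0 0
0 0 0 0

After press 4 at (0,3):
0 0 1 0
0 1 1 1
0 0 1 0
0 0 0 0
0 0 0 0

After press 5 at (1,2):
0 0 0 0
0 0 0 0
0 0 0 0
0 0 0 0
0 0 0 0

Lights still on: 0

Answer: yes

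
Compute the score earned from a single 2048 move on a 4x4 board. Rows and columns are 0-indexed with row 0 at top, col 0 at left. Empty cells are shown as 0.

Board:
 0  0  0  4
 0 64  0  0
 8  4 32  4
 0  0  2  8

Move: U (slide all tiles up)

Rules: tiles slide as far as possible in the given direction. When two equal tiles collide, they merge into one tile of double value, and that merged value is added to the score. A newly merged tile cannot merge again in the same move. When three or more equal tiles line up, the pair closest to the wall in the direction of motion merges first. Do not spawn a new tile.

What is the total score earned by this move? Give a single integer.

Slide up:
col 0: [0, 0, 8, 0] -> [8, 0, 0, 0]  score +0 (running 0)
col 1: [0, 64, 4, 0] -> [64, 4, 0, 0]  score +0 (running 0)
col 2: [0, 0, 32, 2] -> [32, 2, 0, 0]  score +0 (running 0)
col 3: [4, 0, 4, 8] -> [8, 8, 0, 0]  score +8 (running 8)
Board after move:
 8 64 32  8
 0  4  2  8
 0  0  0  0
 0  0  0  0

Answer: 8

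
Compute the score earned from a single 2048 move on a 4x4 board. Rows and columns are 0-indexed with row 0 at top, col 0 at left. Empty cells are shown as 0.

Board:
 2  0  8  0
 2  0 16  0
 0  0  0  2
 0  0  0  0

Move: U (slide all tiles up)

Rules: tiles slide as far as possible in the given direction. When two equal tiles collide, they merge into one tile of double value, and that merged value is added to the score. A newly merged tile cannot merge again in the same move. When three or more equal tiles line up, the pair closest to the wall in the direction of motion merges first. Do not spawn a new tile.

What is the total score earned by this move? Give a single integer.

Answer: 4

Derivation:
Slide up:
col 0: [2, 2, 0, 0] -> [4, 0, 0, 0]  score +4 (running 4)
col 1: [0, 0, 0, 0] -> [0, 0, 0, 0]  score +0 (running 4)
col 2: [8, 16, 0, 0] -> [8, 16, 0, 0]  score +0 (running 4)
col 3: [0, 0, 2, 0] -> [2, 0, 0, 0]  score +0 (running 4)
Board after move:
 4  0  8  2
 0  0 16  0
 0  0  0  0
 0  0  0  0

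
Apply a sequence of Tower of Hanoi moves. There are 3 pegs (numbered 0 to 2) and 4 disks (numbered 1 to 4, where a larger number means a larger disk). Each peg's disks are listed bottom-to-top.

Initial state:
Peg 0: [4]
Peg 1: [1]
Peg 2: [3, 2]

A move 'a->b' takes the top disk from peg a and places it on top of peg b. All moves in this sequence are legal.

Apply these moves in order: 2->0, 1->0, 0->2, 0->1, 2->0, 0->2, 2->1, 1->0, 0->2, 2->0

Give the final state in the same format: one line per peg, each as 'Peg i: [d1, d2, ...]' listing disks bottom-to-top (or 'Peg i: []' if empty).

After move 1 (2->0):
Peg 0: [4, 2]
Peg 1: [1]
Peg 2: [3]

After move 2 (1->0):
Peg 0: [4, 2, 1]
Peg 1: []
Peg 2: [3]

After move 3 (0->2):
Peg 0: [4, 2]
Peg 1: []
Peg 2: [3, 1]

After move 4 (0->1):
Peg 0: [4]
Peg 1: [2]
Peg 2: [3, 1]

After move 5 (2->0):
Peg 0: [4, 1]
Peg 1: [2]
Peg 2: [3]

After move 6 (0->2):
Peg 0: [4]
Peg 1: [2]
Peg 2: [3, 1]

After move 7 (2->1):
Peg 0: [4]
Peg 1: [2, 1]
Peg 2: [3]

After move 8 (1->0):
Peg 0: [4, 1]
Peg 1: [2]
Peg 2: [3]

After move 9 (0->2):
Peg 0: [4]
Peg 1: [2]
Peg 2: [3, 1]

After move 10 (2->0):
Peg 0: [4, 1]
Peg 1: [2]
Peg 2: [3]

Answer: Peg 0: [4, 1]
Peg 1: [2]
Peg 2: [3]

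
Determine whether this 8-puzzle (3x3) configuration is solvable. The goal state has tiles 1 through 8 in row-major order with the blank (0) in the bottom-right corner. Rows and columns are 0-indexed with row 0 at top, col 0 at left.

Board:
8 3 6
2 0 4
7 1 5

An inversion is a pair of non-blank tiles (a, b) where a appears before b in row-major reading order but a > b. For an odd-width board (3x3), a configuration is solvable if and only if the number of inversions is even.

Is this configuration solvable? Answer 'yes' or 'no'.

Inversions (pairs i<j in row-major order where tile[i] > tile[j] > 0): 17
17 is odd, so the puzzle is not solvable.

Answer: no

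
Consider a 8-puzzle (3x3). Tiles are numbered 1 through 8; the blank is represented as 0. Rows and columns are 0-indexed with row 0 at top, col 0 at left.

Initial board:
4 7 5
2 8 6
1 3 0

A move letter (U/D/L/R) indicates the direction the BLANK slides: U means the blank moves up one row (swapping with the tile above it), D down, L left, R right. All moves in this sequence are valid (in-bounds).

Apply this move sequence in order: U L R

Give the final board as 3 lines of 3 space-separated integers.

Answer: 4 7 5
2 8 0
1 3 6

Derivation:
After move 1 (U):
4 7 5
2 8 0
1 3 6

After move 2 (L):
4 7 5
2 0 8
1 3 6

After move 3 (R):
4 7 5
2 8 0
1 3 6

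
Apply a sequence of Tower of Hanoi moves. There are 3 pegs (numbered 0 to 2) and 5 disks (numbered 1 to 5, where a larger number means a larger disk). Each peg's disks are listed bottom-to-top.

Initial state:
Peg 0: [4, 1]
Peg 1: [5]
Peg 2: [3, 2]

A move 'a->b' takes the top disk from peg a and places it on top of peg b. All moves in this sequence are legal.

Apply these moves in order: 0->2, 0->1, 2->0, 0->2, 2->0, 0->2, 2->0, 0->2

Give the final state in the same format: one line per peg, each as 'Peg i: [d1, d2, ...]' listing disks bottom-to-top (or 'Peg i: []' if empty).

Answer: Peg 0: []
Peg 1: [5, 4]
Peg 2: [3, 2, 1]

Derivation:
After move 1 (0->2):
Peg 0: [4]
Peg 1: [5]
Peg 2: [3, 2, 1]

After move 2 (0->1):
Peg 0: []
Peg 1: [5, 4]
Peg 2: [3, 2, 1]

After move 3 (2->0):
Peg 0: [1]
Peg 1: [5, 4]
Peg 2: [3, 2]

After move 4 (0->2):
Peg 0: []
Peg 1: [5, 4]
Peg 2: [3, 2, 1]

After move 5 (2->0):
Peg 0: [1]
Peg 1: [5, 4]
Peg 2: [3, 2]

After move 6 (0->2):
Peg 0: []
Peg 1: [5, 4]
Peg 2: [3, 2, 1]

After move 7 (2->0):
Peg 0: [1]
Peg 1: [5, 4]
Peg 2: [3, 2]

After move 8 (0->2):
Peg 0: []
Peg 1: [5, 4]
Peg 2: [3, 2, 1]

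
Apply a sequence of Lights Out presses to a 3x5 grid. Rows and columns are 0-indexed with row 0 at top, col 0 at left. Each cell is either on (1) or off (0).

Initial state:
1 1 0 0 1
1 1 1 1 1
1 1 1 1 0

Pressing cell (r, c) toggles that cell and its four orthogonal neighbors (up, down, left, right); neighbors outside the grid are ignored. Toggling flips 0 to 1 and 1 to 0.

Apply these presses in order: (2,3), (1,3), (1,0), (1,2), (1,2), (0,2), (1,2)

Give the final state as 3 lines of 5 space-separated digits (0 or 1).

Answer: 0 0 0 0 1
0 1 0 0 0
0 1 1 1 1

Derivation:
After press 1 at (2,3):
1 1 0 0 1
1 1 1 0 1
1 1 0 0 1

After press 2 at (1,3):
1 1 0 1 1
1 1 0 1 0
1 1 0 1 1

After press 3 at (1,0):
0 1 0 1 1
0 0 0 1 0
0 1 0 1 1

After press 4 at (1,2):
0 1 1 1 1
0 1 1 0 0
0 1 1 1 1

After press 5 at (1,2):
0 1 0 1 1
0 0 0 1 0
0 1 0 1 1

After press 6 at (0,2):
0 0 1 0 1
0 0 1 1 0
0 1 0 1 1

After press 7 at (1,2):
0 0 0 0 1
0 1 0 0 0
0 1 1 1 1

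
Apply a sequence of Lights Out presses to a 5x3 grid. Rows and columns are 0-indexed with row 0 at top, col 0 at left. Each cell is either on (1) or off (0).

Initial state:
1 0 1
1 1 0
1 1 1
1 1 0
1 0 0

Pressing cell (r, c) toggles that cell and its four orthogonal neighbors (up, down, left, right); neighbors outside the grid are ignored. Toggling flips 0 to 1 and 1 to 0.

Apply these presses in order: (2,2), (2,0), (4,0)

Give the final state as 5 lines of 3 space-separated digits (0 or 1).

Answer: 1 0 1
0 1 1
0 1 0
1 1 1
0 1 0

Derivation:
After press 1 at (2,2):
1 0 1
1 1 1
1 0 0
1 1 1
1 0 0

After press 2 at (2,0):
1 0 1
0 1 1
0 1 0
0 1 1
1 0 0

After press 3 at (4,0):
1 0 1
0 1 1
0 1 0
1 1 1
0 1 0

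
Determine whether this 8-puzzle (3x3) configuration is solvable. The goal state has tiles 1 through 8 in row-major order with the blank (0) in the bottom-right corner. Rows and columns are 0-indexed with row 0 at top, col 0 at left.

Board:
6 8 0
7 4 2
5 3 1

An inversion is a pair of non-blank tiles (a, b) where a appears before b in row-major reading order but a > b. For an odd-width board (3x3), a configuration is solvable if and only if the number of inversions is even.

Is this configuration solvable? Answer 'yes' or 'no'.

Answer: no

Derivation:
Inversions (pairs i<j in row-major order where tile[i] > tile[j] > 0): 23
23 is odd, so the puzzle is not solvable.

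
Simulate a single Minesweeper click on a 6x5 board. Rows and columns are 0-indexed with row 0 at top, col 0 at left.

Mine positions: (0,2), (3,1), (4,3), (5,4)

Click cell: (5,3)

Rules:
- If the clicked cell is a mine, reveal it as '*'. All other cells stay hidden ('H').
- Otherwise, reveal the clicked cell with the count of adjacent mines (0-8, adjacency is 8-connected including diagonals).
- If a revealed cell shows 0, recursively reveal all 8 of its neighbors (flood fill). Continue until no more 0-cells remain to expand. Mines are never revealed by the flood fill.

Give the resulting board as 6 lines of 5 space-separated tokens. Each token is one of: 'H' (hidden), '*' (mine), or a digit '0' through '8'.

H H H H H
H H H H H
H H H H H
H H H H H
H H H H H
H H H 2 H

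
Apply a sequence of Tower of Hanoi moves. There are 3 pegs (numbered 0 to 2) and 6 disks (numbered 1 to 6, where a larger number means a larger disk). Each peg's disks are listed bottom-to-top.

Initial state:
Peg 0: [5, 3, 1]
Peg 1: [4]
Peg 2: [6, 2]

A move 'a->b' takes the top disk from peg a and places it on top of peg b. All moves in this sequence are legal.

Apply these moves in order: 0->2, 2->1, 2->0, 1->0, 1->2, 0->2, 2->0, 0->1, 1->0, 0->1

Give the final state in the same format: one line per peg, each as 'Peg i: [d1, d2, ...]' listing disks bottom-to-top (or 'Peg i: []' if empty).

After move 1 (0->2):
Peg 0: [5, 3]
Peg 1: [4]
Peg 2: [6, 2, 1]

After move 2 (2->1):
Peg 0: [5, 3]
Peg 1: [4, 1]
Peg 2: [6, 2]

After move 3 (2->0):
Peg 0: [5, 3, 2]
Peg 1: [4, 1]
Peg 2: [6]

After move 4 (1->0):
Peg 0: [5, 3, 2, 1]
Peg 1: [4]
Peg 2: [6]

After move 5 (1->2):
Peg 0: [5, 3, 2, 1]
Peg 1: []
Peg 2: [6, 4]

After move 6 (0->2):
Peg 0: [5, 3, 2]
Peg 1: []
Peg 2: [6, 4, 1]

After move 7 (2->0):
Peg 0: [5, 3, 2, 1]
Peg 1: []
Peg 2: [6, 4]

After move 8 (0->1):
Peg 0: [5, 3, 2]
Peg 1: [1]
Peg 2: [6, 4]

After move 9 (1->0):
Peg 0: [5, 3, 2, 1]
Peg 1: []
Peg 2: [6, 4]

After move 10 (0->1):
Peg 0: [5, 3, 2]
Peg 1: [1]
Peg 2: [6, 4]

Answer: Peg 0: [5, 3, 2]
Peg 1: [1]
Peg 2: [6, 4]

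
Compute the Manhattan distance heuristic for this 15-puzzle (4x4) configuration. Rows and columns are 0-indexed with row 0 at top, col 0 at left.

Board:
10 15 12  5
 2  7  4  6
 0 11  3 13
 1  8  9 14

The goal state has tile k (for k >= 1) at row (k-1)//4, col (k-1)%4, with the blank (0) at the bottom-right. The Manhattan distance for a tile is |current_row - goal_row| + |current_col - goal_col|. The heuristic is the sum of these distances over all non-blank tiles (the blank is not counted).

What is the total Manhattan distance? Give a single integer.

Tile 10: at (0,0), goal (2,1), distance |0-2|+|0-1| = 3
Tile 15: at (0,1), goal (3,2), distance |0-3|+|1-2| = 4
Tile 12: at (0,2), goal (2,3), distance |0-2|+|2-3| = 3
Tile 5: at (0,3), goal (1,0), distance |0-1|+|3-0| = 4
Tile 2: at (1,0), goal (0,1), distance |1-0|+|0-1| = 2
Tile 7: at (1,1), goal (1,2), distance |1-1|+|1-2| = 1
Tile 4: at (1,2), goal (0,3), distance |1-0|+|2-3| = 2
Tile 6: at (1,3), goal (1,1), distance |1-1|+|3-1| = 2
Tile 11: at (2,1), goal (2,2), distance |2-2|+|1-2| = 1
Tile 3: at (2,2), goal (0,2), distance |2-0|+|2-2| = 2
Tile 13: at (2,3), goal (3,0), distance |2-3|+|3-0| = 4
Tile 1: at (3,0), goal (0,0), distance |3-0|+|0-0| = 3
Tile 8: at (3,1), goal (1,3), distance |3-1|+|1-3| = 4
Tile 9: at (3,2), goal (2,0), distance |3-2|+|2-0| = 3
Tile 14: at (3,3), goal (3,1), distance |3-3|+|3-1| = 2
Sum: 3 + 4 + 3 + 4 + 2 + 1 + 2 + 2 + 1 + 2 + 4 + 3 + 4 + 3 + 2 = 40

Answer: 40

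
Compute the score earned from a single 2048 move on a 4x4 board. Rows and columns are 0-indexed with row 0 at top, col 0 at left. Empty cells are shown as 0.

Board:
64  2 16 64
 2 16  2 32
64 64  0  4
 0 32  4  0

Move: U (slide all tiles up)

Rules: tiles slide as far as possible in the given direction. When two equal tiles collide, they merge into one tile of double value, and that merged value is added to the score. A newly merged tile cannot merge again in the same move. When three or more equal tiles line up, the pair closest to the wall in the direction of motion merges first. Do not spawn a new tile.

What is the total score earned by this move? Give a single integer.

Answer: 0

Derivation:
Slide up:
col 0: [64, 2, 64, 0] -> [64, 2, 64, 0]  score +0 (running 0)
col 1: [2, 16, 64, 32] -> [2, 16, 64, 32]  score +0 (running 0)
col 2: [16, 2, 0, 4] -> [16, 2, 4, 0]  score +0 (running 0)
col 3: [64, 32, 4, 0] -> [64, 32, 4, 0]  score +0 (running 0)
Board after move:
64  2 16 64
 2 16  2 32
64 64  4  4
 0 32  0  0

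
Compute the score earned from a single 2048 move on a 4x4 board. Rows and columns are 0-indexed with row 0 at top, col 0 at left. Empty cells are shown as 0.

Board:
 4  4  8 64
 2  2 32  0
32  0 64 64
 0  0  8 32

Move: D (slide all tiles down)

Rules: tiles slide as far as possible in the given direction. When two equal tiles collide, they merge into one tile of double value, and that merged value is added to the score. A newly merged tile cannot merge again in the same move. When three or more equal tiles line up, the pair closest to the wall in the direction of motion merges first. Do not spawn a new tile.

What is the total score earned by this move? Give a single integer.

Answer: 128

Derivation:
Slide down:
col 0: [4, 2, 32, 0] -> [0, 4, 2, 32]  score +0 (running 0)
col 1: [4, 2, 0, 0] -> [0, 0, 4, 2]  score +0 (running 0)
col 2: [8, 32, 64, 8] -> [8, 32, 64, 8]  score +0 (running 0)
col 3: [64, 0, 64, 32] -> [0, 0, 128, 32]  score +128 (running 128)
Board after move:
  0   0   8   0
  4   0  32   0
  2   4  64 128
 32   2   8  32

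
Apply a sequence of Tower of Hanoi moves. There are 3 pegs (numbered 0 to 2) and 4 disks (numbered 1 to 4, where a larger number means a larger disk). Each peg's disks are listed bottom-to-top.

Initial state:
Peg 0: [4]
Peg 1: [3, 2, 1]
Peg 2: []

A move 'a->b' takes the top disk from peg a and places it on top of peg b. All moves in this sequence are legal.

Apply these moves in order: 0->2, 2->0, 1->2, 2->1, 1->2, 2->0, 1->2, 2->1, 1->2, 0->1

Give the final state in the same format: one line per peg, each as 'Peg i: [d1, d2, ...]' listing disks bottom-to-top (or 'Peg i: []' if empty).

After move 1 (0->2):
Peg 0: []
Peg 1: [3, 2, 1]
Peg 2: [4]

After move 2 (2->0):
Peg 0: [4]
Peg 1: [3, 2, 1]
Peg 2: []

After move 3 (1->2):
Peg 0: [4]
Peg 1: [3, 2]
Peg 2: [1]

After move 4 (2->1):
Peg 0: [4]
Peg 1: [3, 2, 1]
Peg 2: []

After move 5 (1->2):
Peg 0: [4]
Peg 1: [3, 2]
Peg 2: [1]

After move 6 (2->0):
Peg 0: [4, 1]
Peg 1: [3, 2]
Peg 2: []

After move 7 (1->2):
Peg 0: [4, 1]
Peg 1: [3]
Peg 2: [2]

After move 8 (2->1):
Peg 0: [4, 1]
Peg 1: [3, 2]
Peg 2: []

After move 9 (1->2):
Peg 0: [4, 1]
Peg 1: [3]
Peg 2: [2]

After move 10 (0->1):
Peg 0: [4]
Peg 1: [3, 1]
Peg 2: [2]

Answer: Peg 0: [4]
Peg 1: [3, 1]
Peg 2: [2]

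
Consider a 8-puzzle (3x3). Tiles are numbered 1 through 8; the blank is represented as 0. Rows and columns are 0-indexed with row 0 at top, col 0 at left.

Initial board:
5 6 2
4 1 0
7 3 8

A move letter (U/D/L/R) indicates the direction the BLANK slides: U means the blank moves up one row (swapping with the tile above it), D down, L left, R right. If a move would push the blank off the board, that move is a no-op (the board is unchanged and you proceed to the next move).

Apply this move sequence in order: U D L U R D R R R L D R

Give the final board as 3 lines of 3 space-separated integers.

After move 1 (U):
5 6 0
4 1 2
7 3 8

After move 2 (D):
5 6 2
4 1 0
7 3 8

After move 3 (L):
5 6 2
4 0 1
7 3 8

After move 4 (U):
5 0 2
4 6 1
7 3 8

After move 5 (R):
5 2 0
4 6 1
7 3 8

After move 6 (D):
5 2 1
4 6 0
7 3 8

After move 7 (R):
5 2 1
4 6 0
7 3 8

After move 8 (R):
5 2 1
4 6 0
7 3 8

After move 9 (R):
5 2 1
4 6 0
7 3 8

After move 10 (L):
5 2 1
4 0 6
7 3 8

After move 11 (D):
5 2 1
4 3 6
7 0 8

After move 12 (R):
5 2 1
4 3 6
7 8 0

Answer: 5 2 1
4 3 6
7 8 0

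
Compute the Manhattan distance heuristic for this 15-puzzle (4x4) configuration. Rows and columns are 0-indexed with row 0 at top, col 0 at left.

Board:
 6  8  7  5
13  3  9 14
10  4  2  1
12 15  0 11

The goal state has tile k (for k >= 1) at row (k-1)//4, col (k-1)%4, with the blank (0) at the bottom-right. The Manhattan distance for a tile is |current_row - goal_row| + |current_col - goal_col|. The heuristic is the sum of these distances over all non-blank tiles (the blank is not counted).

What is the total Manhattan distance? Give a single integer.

Tile 6: at (0,0), goal (1,1), distance |0-1|+|0-1| = 2
Tile 8: at (0,1), goal (1,3), distance |0-1|+|1-3| = 3
Tile 7: at (0,2), goal (1,2), distance |0-1|+|2-2| = 1
Tile 5: at (0,3), goal (1,0), distance |0-1|+|3-0| = 4
Tile 13: at (1,0), goal (3,0), distance |1-3|+|0-0| = 2
Tile 3: at (1,1), goal (0,2), distance |1-0|+|1-2| = 2
Tile 9: at (1,2), goal (2,0), distance |1-2|+|2-0| = 3
Tile 14: at (1,3), goal (3,1), distance |1-3|+|3-1| = 4
Tile 10: at (2,0), goal (2,1), distance |2-2|+|0-1| = 1
Tile 4: at (2,1), goal (0,3), distance |2-0|+|1-3| = 4
Tile 2: at (2,2), goal (0,1), distance |2-0|+|2-1| = 3
Tile 1: at (2,3), goal (0,0), distance |2-0|+|3-0| = 5
Tile 12: at (3,0), goal (2,3), distance |3-2|+|0-3| = 4
Tile 15: at (3,1), goal (3,2), distance |3-3|+|1-2| = 1
Tile 11: at (3,3), goal (2,2), distance |3-2|+|3-2| = 2
Sum: 2 + 3 + 1 + 4 + 2 + 2 + 3 + 4 + 1 + 4 + 3 + 5 + 4 + 1 + 2 = 41

Answer: 41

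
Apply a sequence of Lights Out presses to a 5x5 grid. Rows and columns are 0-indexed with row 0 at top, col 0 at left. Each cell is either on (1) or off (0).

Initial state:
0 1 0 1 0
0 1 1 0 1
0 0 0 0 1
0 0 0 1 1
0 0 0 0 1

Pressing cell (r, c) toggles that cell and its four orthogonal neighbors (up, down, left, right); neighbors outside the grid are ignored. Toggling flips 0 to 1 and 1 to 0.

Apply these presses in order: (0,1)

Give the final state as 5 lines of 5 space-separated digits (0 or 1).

Answer: 1 0 1 1 0
0 0 1 0 1
0 0 0 0 1
0 0 0 1 1
0 0 0 0 1

Derivation:
After press 1 at (0,1):
1 0 1 1 0
0 0 1 0 1
0 0 0 0 1
0 0 0 1 1
0 0 0 0 1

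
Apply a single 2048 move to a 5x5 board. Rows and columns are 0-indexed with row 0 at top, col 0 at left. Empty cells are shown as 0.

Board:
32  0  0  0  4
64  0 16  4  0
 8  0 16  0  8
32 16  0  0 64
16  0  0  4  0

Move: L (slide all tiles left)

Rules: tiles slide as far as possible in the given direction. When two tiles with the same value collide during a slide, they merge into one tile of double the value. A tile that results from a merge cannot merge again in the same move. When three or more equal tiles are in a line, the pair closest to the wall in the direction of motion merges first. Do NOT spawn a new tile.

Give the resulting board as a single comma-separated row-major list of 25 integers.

Slide left:
row 0: [32, 0, 0, 0, 4] -> [32, 4, 0, 0, 0]
row 1: [64, 0, 16, 4, 0] -> [64, 16, 4, 0, 0]
row 2: [8, 0, 16, 0, 8] -> [8, 16, 8, 0, 0]
row 3: [32, 16, 0, 0, 64] -> [32, 16, 64, 0, 0]
row 4: [16, 0, 0, 4, 0] -> [16, 4, 0, 0, 0]

Answer: 32, 4, 0, 0, 0, 64, 16, 4, 0, 0, 8, 16, 8, 0, 0, 32, 16, 64, 0, 0, 16, 4, 0, 0, 0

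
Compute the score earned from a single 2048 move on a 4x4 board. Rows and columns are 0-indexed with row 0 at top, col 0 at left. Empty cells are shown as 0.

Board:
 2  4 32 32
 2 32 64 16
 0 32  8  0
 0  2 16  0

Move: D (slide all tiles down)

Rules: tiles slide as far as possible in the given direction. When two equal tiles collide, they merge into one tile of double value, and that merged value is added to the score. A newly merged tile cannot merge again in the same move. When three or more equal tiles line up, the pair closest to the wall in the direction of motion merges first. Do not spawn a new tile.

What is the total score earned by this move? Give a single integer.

Slide down:
col 0: [2, 2, 0, 0] -> [0, 0, 0, 4]  score +4 (running 4)
col 1: [4, 32, 32, 2] -> [0, 4, 64, 2]  score +64 (running 68)
col 2: [32, 64, 8, 16] -> [32, 64, 8, 16]  score +0 (running 68)
col 3: [32, 16, 0, 0] -> [0, 0, 32, 16]  score +0 (running 68)
Board after move:
 0  0 32  0
 0  4 64  0
 0 64  8 32
 4  2 16 16

Answer: 68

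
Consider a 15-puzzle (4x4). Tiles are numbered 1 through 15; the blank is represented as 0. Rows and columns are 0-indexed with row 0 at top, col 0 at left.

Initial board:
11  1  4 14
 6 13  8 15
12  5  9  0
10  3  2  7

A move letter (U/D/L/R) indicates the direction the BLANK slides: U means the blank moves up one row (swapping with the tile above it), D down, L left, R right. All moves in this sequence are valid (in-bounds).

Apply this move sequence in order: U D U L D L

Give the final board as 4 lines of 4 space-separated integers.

Answer: 11  1  4 14
 6 13  9  8
12  0  5 15
10  3  2  7

Derivation:
After move 1 (U):
11  1  4 14
 6 13  8  0
12  5  9 15
10  3  2  7

After move 2 (D):
11  1  4 14
 6 13  8 15
12  5  9  0
10  3  2  7

After move 3 (U):
11  1  4 14
 6 13  8  0
12  5  9 15
10  3  2  7

After move 4 (L):
11  1  4 14
 6 13  0  8
12  5  9 15
10  3  2  7

After move 5 (D):
11  1  4 14
 6 13  9  8
12  5  0 15
10  3  2  7

After move 6 (L):
11  1  4 14
 6 13  9  8
12  0  5 15
10  3  2  7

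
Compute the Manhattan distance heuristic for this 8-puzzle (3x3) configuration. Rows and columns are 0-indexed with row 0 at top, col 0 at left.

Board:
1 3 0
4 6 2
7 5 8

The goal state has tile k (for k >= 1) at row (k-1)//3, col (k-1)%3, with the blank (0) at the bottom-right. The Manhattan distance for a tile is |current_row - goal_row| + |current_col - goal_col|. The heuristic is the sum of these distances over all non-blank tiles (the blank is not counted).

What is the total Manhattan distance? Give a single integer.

Tile 1: (0,0)->(0,0) = 0
Tile 3: (0,1)->(0,2) = 1
Tile 4: (1,0)->(1,0) = 0
Tile 6: (1,1)->(1,2) = 1
Tile 2: (1,2)->(0,1) = 2
Tile 7: (2,0)->(2,0) = 0
Tile 5: (2,1)->(1,1) = 1
Tile 8: (2,2)->(2,1) = 1
Sum: 0 + 1 + 0 + 1 + 2 + 0 + 1 + 1 = 6

Answer: 6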